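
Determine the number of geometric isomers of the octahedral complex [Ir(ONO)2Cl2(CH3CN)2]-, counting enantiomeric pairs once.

In an octahedral complex each vertex has one trans partner and four cis neighbours.
Working through the distinct placements yields 5 geometric isomers: ONO trans, Cl trans, CH3CN trans; ONO cis, Cl cis, CH3CN trans; ONO trans, Cl cis, CH3CN cis; ONO cis, Cl cis, CH3CN cis (chiral); ONO cis, Cl trans, CH3CN cis.

5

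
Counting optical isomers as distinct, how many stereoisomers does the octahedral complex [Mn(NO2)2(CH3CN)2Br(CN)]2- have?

The distinct arrangements are (6 in all): NO2 trans, CH3CN cis; NO2 cis, CH3CN cis (3 arrangements, 2 chiral); NO2 trans, CH3CN trans; NO2 cis, CH3CN trans.
Of these, 2 lack any improper symmetry element and so occur as enantiomeric pairs, giving 6 + 2 = 8 stereoisomers in total.

8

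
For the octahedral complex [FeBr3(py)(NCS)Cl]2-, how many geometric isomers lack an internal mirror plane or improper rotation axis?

In an octahedral complex each vertex has one trans partner and four cis neighbours.
There are 4 geometric isomers: Br mer (3 arrangements); Br fac (chiral).
One of these lacks any improper symmetry element and so occurs as an enantiomeric pair, giving 4 + 1 = 5 stereoisomers in total.

1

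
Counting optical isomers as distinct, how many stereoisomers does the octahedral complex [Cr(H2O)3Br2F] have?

An octahedron has six vertices in three trans pairs; every non-trans pair is cis.
Working through the distinct placements yields 3 geometric isomers: H2O mer, Br trans; H2O mer, Br cis; H2O fac, Br cis.
Each arrangement has an internal mirror plane or centre of symmetry, so none is chiral.

3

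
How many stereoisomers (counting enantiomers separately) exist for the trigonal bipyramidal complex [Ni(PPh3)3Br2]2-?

3

In a trigonal bipyramid the two axial positions differ from the three equatorial ones.
There are 3 geometric isomers: Br both axial; Br one axial, one equatorial; Br both equatorial.
Each arrangement has an internal mirror plane or centre of symmetry, so none is chiral.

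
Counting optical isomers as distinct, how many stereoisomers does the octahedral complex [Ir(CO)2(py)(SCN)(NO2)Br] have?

15

An octahedron has six vertices in three trans pairs; every non-trans pair is cis.
Systematic enumeration (placing each ligand type in turn and discarding arrangements equivalent by rotation or reflection) gives 9 geometric isomers.
Of these, 6 lack any improper symmetry element and so occur as enantiomeric pairs, giving 9 + 6 = 15 stereoisomers in total.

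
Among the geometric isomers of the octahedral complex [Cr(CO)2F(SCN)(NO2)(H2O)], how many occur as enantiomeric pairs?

6

In an octahedral complex each vertex has one trans partner and four cis neighbours.
Systematic enumeration (placing each ligand type in turn and discarding arrangements equivalent by rotation or reflection) gives 9 geometric isomers.
Of these, 6 lack any improper symmetry element and so occur as enantiomeric pairs, giving 9 + 6 = 15 stereoisomers in total.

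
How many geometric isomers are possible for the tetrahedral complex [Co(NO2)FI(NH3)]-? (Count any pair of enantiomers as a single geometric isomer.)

1

Only one geometric arrangement is possible; it has no improper symmetry element, so it exists as a pair of enantiomers (2 stereoisomers).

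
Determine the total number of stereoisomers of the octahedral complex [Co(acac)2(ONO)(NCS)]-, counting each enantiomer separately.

3

The six octahedral sites form three mutually perpendicular trans pairs.
Each acac is bidentate and must span two cis positions.
Systematic placement gives 2 geometric isomers: ONO and NCS mutually trans; ONO and NCS mutually cis (chiral).
One of these lacks any improper symmetry element and so occurs as an enantiomeric pair, giving 2 + 1 = 3 stereoisomers in total.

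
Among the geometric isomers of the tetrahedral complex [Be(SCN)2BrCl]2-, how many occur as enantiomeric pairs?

0

In a tetrahedral complex all four positions are equivalent and every pair of ligands is adjacent — there is no cis/trans distinction.
Only one geometric arrangement is possible.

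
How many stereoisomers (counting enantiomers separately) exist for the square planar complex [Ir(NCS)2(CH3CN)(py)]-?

A square has two trans pairs of vertices; adjacent vertices are cis.
There are 2 geometric isomers: NCS cis; NCS trans.
Each arrangement has an internal mirror plane or centre of symmetry, so none is chiral.

2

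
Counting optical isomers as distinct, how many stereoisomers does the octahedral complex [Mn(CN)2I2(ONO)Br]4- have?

In an octahedral complex each vertex has one trans partner and four cis neighbours.
Working through the distinct placements yields 6 geometric isomers: CN cis, I cis (3 arrangements, 2 chiral); CN cis, I trans; CN trans, I cis; CN trans, I trans.
Of these, 2 lack any improper symmetry element and so occur as enantiomeric pairs, giving 6 + 2 = 8 stereoisomers in total.

8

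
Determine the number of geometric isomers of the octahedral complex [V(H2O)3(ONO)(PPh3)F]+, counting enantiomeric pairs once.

An octahedron has six vertices in three trans pairs; every non-trans pair is cis.
Working through the distinct placements yields 4 geometric isomers: H2O mer (3 arrangements); H2O fac (chiral).

4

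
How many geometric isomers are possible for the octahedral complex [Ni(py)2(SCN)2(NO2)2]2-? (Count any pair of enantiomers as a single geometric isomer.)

In an octahedral complex each vertex has one trans partner and four cis neighbours.
Systematic placement gives 5 geometric isomers: py trans, SCN trans, NO2 trans; py cis, SCN cis, NO2 trans; py trans, SCN cis, NO2 cis; py cis, SCN cis, NO2 cis (chiral); py cis, SCN trans, NO2 cis.

5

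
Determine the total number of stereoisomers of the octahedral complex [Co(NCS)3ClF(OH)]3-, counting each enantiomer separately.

The six octahedral sites form three mutually perpendicular trans pairs.
Working through the distinct placements yields 4 geometric isomers: NCS mer (3 arrangements); NCS fac (chiral).
One of these lacks any improper symmetry element and so occurs as an enantiomeric pair, giving 4 + 1 = 5 stereoisomers in total.

5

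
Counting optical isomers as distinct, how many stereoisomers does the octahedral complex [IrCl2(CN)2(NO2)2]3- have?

6

The six octahedral sites form three mutually perpendicular trans pairs.
Systematic placement gives 5 geometric isomers: Cl trans, CN trans, NO2 trans; Cl cis, CN trans, NO2 cis; Cl cis, CN cis, NO2 trans; Cl cis, CN cis, NO2 cis (chiral); Cl trans, CN cis, NO2 cis.
One of these lacks any improper symmetry element and so occurs as an enantiomeric pair, giving 5 + 1 = 6 stereoisomers in total.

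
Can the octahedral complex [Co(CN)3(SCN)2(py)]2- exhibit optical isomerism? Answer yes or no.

An octahedron has six vertices in three trans pairs; every non-trans pair is cis.
Working through the distinct placements yields 3 geometric isomers: CN mer, SCN cis; CN mer, SCN trans; CN fac, SCN cis.
Each arrangement has an internal mirror plane or centre of symmetry, so none is chiral.

no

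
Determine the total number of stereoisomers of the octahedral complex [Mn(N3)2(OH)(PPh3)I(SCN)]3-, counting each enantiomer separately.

15

An octahedron has six vertices in three trans pairs; every non-trans pair is cis.
Systematic enumeration (placing each ligand type in turn and discarding arrangements equivalent by rotation or reflection) gives 9 geometric isomers.
Of these, 6 lack any improper symmetry element and so occur as enantiomeric pairs, giving 9 + 6 = 15 stereoisomers in total.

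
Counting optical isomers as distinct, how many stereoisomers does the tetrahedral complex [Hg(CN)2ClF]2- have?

In a tetrahedral complex all four positions are equivalent and every pair of ligands is adjacent — there is no cis/trans distinction.
Only one geometric arrangement is possible.

1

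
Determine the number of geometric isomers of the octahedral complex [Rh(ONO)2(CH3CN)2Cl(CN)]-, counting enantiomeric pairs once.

The six octahedral sites form three mutually perpendicular trans pairs.
There are 6 geometric isomers: ONO trans, CH3CN trans; ONO cis, CH3CN trans; ONO trans, CH3CN cis; ONO cis, CH3CN cis (3 arrangements, 2 chiral).

6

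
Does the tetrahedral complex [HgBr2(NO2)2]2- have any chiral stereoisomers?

All four vertices of a tetrahedron are equivalent and mutually adjacent, so cis/trans isomerism cannot arise.
Only one geometric arrangement is possible.

no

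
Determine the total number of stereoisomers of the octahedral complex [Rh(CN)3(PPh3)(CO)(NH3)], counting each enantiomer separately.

5

The six octahedral sites form three mutually perpendicular trans pairs.
Systematic placement gives 4 geometric isomers: CN mer (3 arrangements); CN fac (chiral).
One of these lacks any improper symmetry element and so occurs as an enantiomeric pair, giving 4 + 1 = 5 stereoisomers in total.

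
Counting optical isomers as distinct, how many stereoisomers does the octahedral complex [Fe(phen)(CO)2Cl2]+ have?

4

In an octahedral complex each vertex has one trans partner and four cis neighbours.
Each phen is bidentate and must span two cis positions.
The distinct arrangements are (3 in all): CO trans, Cl cis; CO cis, Cl cis (chiral); CO cis, Cl trans.
One of these lacks any improper symmetry element and so occurs as an enantiomeric pair, giving 3 + 1 = 4 stereoisomers in total.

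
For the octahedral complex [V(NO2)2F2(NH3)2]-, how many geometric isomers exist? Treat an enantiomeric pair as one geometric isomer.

5

In an octahedral complex each vertex has one trans partner and four cis neighbours.
There are 5 geometric isomers: NO2 trans, F trans, NH3 trans; NO2 cis, F trans, NH3 cis; NO2 trans, F cis, NH3 cis; NO2 cis, F cis, NH3 cis (chiral); NO2 cis, F cis, NH3 trans.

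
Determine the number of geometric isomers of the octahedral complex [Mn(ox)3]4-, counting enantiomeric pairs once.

1

The six octahedral sites form three mutually perpendicular trans pairs.
Each ox is bidentate and must span two cis positions.
Only one geometric arrangement is possible; it has no improper symmetry element, so it exists as a pair of enantiomers (2 stereoisomers).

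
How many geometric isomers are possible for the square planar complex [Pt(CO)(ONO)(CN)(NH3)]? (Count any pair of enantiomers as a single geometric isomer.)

3

In a square planar complex each vertex has one trans partner and two cis neighbours.
The distinct arrangements are (3 in all): (CN/NH3 trans, CO/ONO trans); (CN/ONO trans, CO/NH3 trans); (CN/CO trans, NH3/ONO trans).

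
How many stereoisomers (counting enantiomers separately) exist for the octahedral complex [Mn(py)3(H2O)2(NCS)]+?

In an octahedral complex each vertex has one trans partner and four cis neighbours.
There are 3 geometric isomers: py mer, H2O trans; py mer, H2O cis; py fac, H2O cis.
Each arrangement has an internal mirror plane or centre of symmetry, so none is chiral.

3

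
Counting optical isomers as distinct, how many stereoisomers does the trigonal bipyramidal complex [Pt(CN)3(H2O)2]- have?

3

In a trigonal bipyramid the two axial positions differ from the three equatorial ones.
There are 3 geometric isomers: H2O both equatorial; H2O one axial, one equatorial; H2O both axial.
Each arrangement has an internal mirror plane or centre of symmetry, so none is chiral.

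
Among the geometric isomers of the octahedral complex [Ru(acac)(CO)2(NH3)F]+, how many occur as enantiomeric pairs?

In an octahedral complex each vertex has one trans partner and four cis neighbours.
Each acac is bidentate and must span two cis positions.
The distinct arrangements are (4 in all): CO trans; CO cis (3 arrangements, 2 chiral).
Of these, 2 lack any improper symmetry element and so occur as enantiomeric pairs, giving 4 + 2 = 6 stereoisomers in total.

2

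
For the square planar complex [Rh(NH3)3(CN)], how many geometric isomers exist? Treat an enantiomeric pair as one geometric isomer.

In a square planar complex each vertex has one trans partner and two cis neighbours.
Only one geometric arrangement is possible.

1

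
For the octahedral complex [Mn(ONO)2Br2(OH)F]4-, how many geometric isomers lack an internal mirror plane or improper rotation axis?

2

The six octahedral sites form three mutually perpendicular trans pairs.
Working through the distinct placements yields 6 geometric isomers: ONO trans, Br trans; ONO cis, Br trans; ONO trans, Br cis; ONO cis, Br cis (3 arrangements, 2 chiral).
Of these, 2 lack any improper symmetry element and so occur as enantiomeric pairs, giving 6 + 2 = 8 stereoisomers in total.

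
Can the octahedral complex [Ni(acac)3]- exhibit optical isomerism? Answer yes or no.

yes

The six octahedral sites form three mutually perpendicular trans pairs.
Each acac is bidentate and must span two cis positions.
Only one geometric arrangement is possible; it has no improper symmetry element, so it exists as a pair of enantiomers (2 stereoisomers).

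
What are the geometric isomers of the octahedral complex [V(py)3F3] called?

The six octahedral sites form three mutually perpendicular trans pairs.
Working through the distinct placements yields 2 geometric isomers: py mer; py fac.

fac and mer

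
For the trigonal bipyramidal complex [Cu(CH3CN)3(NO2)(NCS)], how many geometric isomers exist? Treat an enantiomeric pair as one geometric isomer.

Working through the distinct placements yields 4 geometric isomers: NO2 equatorial, NCS equatorial; NO2 equatorial, NCS axial; NO2 axial, NCS equatorial; NO2 axial, NCS axial.

4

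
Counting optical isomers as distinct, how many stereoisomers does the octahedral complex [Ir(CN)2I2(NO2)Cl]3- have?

An octahedron has six vertices in three trans pairs; every non-trans pair is cis.
Systematic placement gives 6 geometric isomers: CN trans, I cis; CN trans, I trans; CN cis, I cis (3 arrangements, 2 chiral); CN cis, I trans.
Of these, 2 lack any improper symmetry element and so occur as enantiomeric pairs, giving 6 + 2 = 8 stereoisomers in total.

8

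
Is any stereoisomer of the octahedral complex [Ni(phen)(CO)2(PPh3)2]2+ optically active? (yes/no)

yes

In an octahedral complex each vertex has one trans partner and four cis neighbours.
Each phen is bidentate and must span two cis positions.
There are 3 geometric isomers: CO trans, PPh3 cis; CO cis, PPh3 cis (chiral); CO cis, PPh3 trans.
One of these lacks any improper symmetry element and so occurs as an enantiomeric pair, giving 3 + 1 = 4 stereoisomers in total.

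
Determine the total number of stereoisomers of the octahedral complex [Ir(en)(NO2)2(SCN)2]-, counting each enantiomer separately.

Each en is bidentate and must span two cis positions.
Working through the distinct placements yields 3 geometric isomers: NO2 trans, SCN cis; NO2 cis, SCN cis (chiral); NO2 cis, SCN trans.
One of these lacks any improper symmetry element and so occurs as an enantiomeric pair, giving 3 + 1 = 4 stereoisomers in total.

4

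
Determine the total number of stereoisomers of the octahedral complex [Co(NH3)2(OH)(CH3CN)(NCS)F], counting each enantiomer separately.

The six octahedral sites form three mutually perpendicular trans pairs.
Placing the ligands in turn and identifying arrangements related by rotation or reflection leaves 9 distinct geometric isomers.
Of these, 6 lack any improper symmetry element and so occur as enantiomeric pairs, giving 9 + 6 = 15 stereoisomers in total.

15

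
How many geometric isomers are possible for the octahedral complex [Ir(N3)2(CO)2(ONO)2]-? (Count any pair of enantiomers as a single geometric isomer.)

An octahedron has six vertices in three trans pairs; every non-trans pair is cis.
Systematic placement gives 5 geometric isomers: N3 trans, CO trans, ONO trans; N3 cis, CO trans, ONO cis; N3 cis, CO cis, ONO trans; N3 cis, CO cis, ONO cis (chiral); N3 trans, CO cis, ONO cis.

5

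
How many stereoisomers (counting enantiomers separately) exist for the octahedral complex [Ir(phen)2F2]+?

3

An octahedron has six vertices in three trans pairs; every non-trans pair is cis.
Each phen is bidentate and must span two cis positions.
The distinct arrangements are (2 in all): F trans; F cis (chiral).
One of these lacks any improper symmetry element and so occurs as an enantiomeric pair, giving 2 + 1 = 3 stereoisomers in total.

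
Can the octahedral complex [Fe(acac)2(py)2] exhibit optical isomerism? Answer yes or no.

yes

Each acac is bidentate and must span two cis positions.
The distinct arrangements are (2 in all): py trans; py cis (chiral).
One of these lacks any improper symmetry element and so occurs as an enantiomeric pair, giving 2 + 1 = 3 stereoisomers in total.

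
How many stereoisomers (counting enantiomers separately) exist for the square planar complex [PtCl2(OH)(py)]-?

In a square planar complex each vertex has one trans partner and two cis neighbours.
There are 2 geometric isomers: Cl cis; Cl trans.
Each arrangement has an internal mirror plane or centre of symmetry, so none is chiral.

2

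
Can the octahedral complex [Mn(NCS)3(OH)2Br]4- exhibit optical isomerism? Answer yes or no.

The six octahedral sites form three mutually perpendicular trans pairs.
The distinct arrangements are (3 in all): NCS mer, OH trans; NCS fac, OH cis; NCS mer, OH cis.
Each arrangement has an internal mirror plane or centre of symmetry, so none is chiral.

no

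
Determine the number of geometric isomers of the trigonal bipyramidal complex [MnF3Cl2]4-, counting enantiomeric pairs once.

3

A trigonal bipyramid has two axial and three equatorial sites, which are chemically inequivalent.
Working through the distinct placements yields 3 geometric isomers: Cl both axial; Cl one axial, one equatorial; Cl both equatorial.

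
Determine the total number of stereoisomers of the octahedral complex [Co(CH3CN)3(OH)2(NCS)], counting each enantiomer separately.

In an octahedral complex each vertex has one trans partner and four cis neighbours.
Systematic placement gives 3 geometric isomers: CH3CN mer, OH trans; CH3CN mer, OH cis; CH3CN fac, OH cis.
Each arrangement has an internal mirror plane or centre of symmetry, so none is chiral.

3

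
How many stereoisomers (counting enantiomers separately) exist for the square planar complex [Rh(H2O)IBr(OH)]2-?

3

A square has two trans pairs of vertices; adjacent vertices are cis.
The distinct arrangements are (3 in all): (Br/I trans, H2O/OH trans); (Br/OH trans, H2O/I trans); (Br/H2O trans, I/OH trans).
Each arrangement has an internal mirror plane or centre of symmetry, so none is chiral.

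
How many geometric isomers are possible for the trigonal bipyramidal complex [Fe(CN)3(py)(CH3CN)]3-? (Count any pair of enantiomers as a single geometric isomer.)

4

A trigonal bipyramid has two axial and three equatorial sites, which are chemically inequivalent.
Systematic placement gives 4 geometric isomers: py equatorial, CH3CN axial; py axial, CH3CN axial; py equatorial, CH3CN equatorial; py axial, CH3CN equatorial.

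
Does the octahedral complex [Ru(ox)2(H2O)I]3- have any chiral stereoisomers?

yes

Each ox is bidentate and must span two cis positions.
There are 2 geometric isomers: H2O and I mutually trans; H2O and I mutually cis (chiral).
One of these lacks any improper symmetry element and so occurs as an enantiomeric pair, giving 2 + 1 = 3 stereoisomers in total.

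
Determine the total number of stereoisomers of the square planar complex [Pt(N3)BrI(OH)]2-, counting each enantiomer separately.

In a square planar complex each vertex has one trans partner and two cis neighbours.
The distinct arrangements are (3 in all): (Br/N3 trans, I/OH trans); (Br/OH trans, I/N3 trans); (Br/I trans, N3/OH trans).
Each arrangement has an internal mirror plane or centre of symmetry, so none is chiral.

3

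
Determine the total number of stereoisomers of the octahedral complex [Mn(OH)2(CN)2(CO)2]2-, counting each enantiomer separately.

6

An octahedron has six vertices in three trans pairs; every non-trans pair is cis.
There are 5 geometric isomers: OH trans, CN trans, CO trans; OH cis, CN trans, CO cis; OH trans, CN cis, CO cis; OH cis, CN cis, CO cis (chiral); OH cis, CN cis, CO trans.
One of these lacks any improper symmetry element and so occurs as an enantiomeric pair, giving 5 + 1 = 6 stereoisomers in total.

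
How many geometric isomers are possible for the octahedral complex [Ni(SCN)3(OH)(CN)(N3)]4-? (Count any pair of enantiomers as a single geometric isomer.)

4

In an octahedral complex each vertex has one trans partner and four cis neighbours.
Working through the distinct placements yields 4 geometric isomers: SCN mer (3 arrangements); SCN fac (chiral).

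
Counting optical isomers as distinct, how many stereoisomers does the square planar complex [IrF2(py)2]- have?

A square has two trans pairs of vertices; adjacent vertices are cis.
The distinct arrangements are (2 in all): F cis; F trans.
Each arrangement has an internal mirror plane or centre of symmetry, so none is chiral.

2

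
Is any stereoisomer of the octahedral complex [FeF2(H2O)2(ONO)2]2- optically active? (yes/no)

yes

Systematic placement gives 5 geometric isomers: F trans, H2O trans, ONO trans; F trans, H2O cis, ONO cis; F cis, H2O cis, ONO trans; F cis, H2O cis, ONO cis (chiral); F cis, H2O trans, ONO cis.
One of these lacks any improper symmetry element and so occurs as an enantiomeric pair, giving 5 + 1 = 6 stereoisomers in total.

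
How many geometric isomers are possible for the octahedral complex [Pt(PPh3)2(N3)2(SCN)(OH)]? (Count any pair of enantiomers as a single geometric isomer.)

In an octahedral complex each vertex has one trans partner and four cis neighbours.
The distinct arrangements are (6 in all): PPh3 cis, N3 trans; PPh3 trans, N3 trans; PPh3 cis, N3 cis (3 arrangements, 2 chiral); PPh3 trans, N3 cis.

6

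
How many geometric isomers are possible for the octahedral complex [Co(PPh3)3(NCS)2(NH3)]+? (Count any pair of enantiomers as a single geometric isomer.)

The six octahedral sites form three mutually perpendicular trans pairs.
Systematic placement gives 3 geometric isomers: PPh3 mer, NCS trans; PPh3 mer, NCS cis; PPh3 fac, NCS cis.

3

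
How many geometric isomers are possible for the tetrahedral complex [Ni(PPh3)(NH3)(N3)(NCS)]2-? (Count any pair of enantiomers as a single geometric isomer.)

In a tetrahedral complex all four positions are equivalent and every pair of ligands is adjacent — there is no cis/trans distinction.
Only one geometric arrangement is possible; it has no improper symmetry element, so it exists as a pair of enantiomers (2 stereoisomers).

1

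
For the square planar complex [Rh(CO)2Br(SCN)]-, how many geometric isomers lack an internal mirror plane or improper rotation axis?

0

There are 2 geometric isomers: CO cis; CO trans.
Each arrangement has an internal mirror plane or centre of symmetry, so none is chiral.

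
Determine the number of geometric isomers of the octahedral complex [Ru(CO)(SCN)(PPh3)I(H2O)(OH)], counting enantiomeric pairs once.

Exhaustive case analysis gives 15 geometric isomers.

15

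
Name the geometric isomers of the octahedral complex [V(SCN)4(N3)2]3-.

cis and trans

An octahedron has six vertices in three trans pairs; every non-trans pair is cis.
The distinct arrangements are (2 in all): N3 trans; N3 cis.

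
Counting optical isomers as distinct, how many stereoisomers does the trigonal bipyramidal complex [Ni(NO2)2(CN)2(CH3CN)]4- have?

6

Systematic enumeration (placing each ligand type in turn and discarding arrangements equivalent by rotation or reflection) gives 5 geometric isomers.
One of these lacks any improper symmetry element and so occurs as an enantiomeric pair, giving 5 + 1 = 6 stereoisomers in total.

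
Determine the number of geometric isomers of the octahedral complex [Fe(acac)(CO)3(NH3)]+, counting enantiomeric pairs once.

2

An octahedron has six vertices in three trans pairs; every non-trans pair is cis.
Each acac is bidentate and must span two cis positions.
Working through the distinct placements yields 2 geometric isomers: CO mer; CO fac.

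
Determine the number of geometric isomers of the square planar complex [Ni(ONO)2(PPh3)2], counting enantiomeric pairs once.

2

Systematic placement gives 2 geometric isomers: ONO cis; ONO trans.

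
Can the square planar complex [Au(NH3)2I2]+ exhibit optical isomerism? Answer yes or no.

no

Working through the distinct placements yields 2 geometric isomers: NH3 cis; NH3 trans.
Each arrangement has an internal mirror plane or centre of symmetry, so none is chiral.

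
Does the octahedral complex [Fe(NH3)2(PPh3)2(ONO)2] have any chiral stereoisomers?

yes

There are 5 geometric isomers: NH3 trans, PPh3 trans, ONO trans; NH3 trans, PPh3 cis, ONO cis; NH3 cis, PPh3 trans, ONO cis; NH3 cis, PPh3 cis, ONO cis (chiral); NH3 cis, PPh3 cis, ONO trans.
One of these lacks any improper symmetry element and so occurs as an enantiomeric pair, giving 5 + 1 = 6 stereoisomers in total.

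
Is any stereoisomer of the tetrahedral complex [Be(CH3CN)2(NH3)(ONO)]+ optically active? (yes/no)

All four vertices of a tetrahedron are equivalent and mutually adjacent, so cis/trans isomerism cannot arise.
Only one geometric arrangement is possible.

no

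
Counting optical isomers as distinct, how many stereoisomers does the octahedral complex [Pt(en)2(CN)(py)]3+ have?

The six octahedral sites form three mutually perpendicular trans pairs.
Each en is bidentate and must span two cis positions.
Working through the distinct placements yields 2 geometric isomers: CN and py mutually cis (chiral); CN and py mutually trans.
One of these lacks any improper symmetry element and so occurs as an enantiomeric pair, giving 2 + 1 = 3 stereoisomers in total.

3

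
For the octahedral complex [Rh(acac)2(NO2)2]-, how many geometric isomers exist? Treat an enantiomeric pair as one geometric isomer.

Each acac is bidentate and must span two cis positions.
The distinct arrangements are (2 in all): NO2 trans; NO2 cis (chiral).

2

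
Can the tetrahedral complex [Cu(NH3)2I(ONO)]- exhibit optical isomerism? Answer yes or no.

Only one geometric arrangement is possible.

no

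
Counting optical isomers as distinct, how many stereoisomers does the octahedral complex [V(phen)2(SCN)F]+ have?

In an octahedral complex each vertex has one trans partner and four cis neighbours.
Each phen is bidentate and must span two cis positions.
Working through the distinct placements yields 2 geometric isomers: SCN and F mutually trans; SCN and F mutually cis (chiral).
One of these lacks any improper symmetry element and so occurs as an enantiomeric pair, giving 2 + 1 = 3 stereoisomers in total.

3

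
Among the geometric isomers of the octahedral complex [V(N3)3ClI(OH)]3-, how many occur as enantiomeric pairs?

1

Working through the distinct placements yields 4 geometric isomers: N3 mer (3 arrangements); N3 fac (chiral).
One of these lacks any improper symmetry element and so occurs as an enantiomeric pair, giving 4 + 1 = 5 stereoisomers in total.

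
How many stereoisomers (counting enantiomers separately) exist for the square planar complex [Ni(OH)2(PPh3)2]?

A square has two trans pairs of vertices; adjacent vertices are cis.
The distinct arrangements are (2 in all): OH cis; OH trans.
Each arrangement has an internal mirror plane or centre of symmetry, so none is chiral.

2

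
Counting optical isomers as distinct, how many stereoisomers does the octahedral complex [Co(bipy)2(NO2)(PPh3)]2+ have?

The six octahedral sites form three mutually perpendicular trans pairs.
Each bipy is bidentate and must span two cis positions.
There are 2 geometric isomers: NO2 and PPh3 mutually trans; NO2 and PPh3 mutually cis (chiral).
One of these lacks any improper symmetry element and so occurs as an enantiomeric pair, giving 2 + 1 = 3 stereoisomers in total.

3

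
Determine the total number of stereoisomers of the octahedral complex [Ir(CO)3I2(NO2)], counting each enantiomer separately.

In an octahedral complex each vertex has one trans partner and four cis neighbours.
Working through the distinct placements yields 3 geometric isomers: CO mer, I cis; CO mer, I trans; CO fac, I cis.
Each arrangement has an internal mirror plane or centre of symmetry, so none is chiral.

3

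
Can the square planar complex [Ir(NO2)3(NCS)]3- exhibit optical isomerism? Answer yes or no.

In a square planar complex each vertex has one trans partner and two cis neighbours.
Only one geometric arrangement is possible.

no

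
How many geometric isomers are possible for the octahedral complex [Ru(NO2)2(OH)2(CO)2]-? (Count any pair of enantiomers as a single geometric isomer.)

An octahedron has six vertices in three trans pairs; every non-trans pair is cis.
Systematic placement gives 5 geometric isomers: NO2 trans, OH trans, CO trans; NO2 cis, OH cis, CO trans; NO2 cis, OH trans, CO cis; NO2 cis, OH cis, CO cis (chiral); NO2 trans, OH cis, CO cis.

5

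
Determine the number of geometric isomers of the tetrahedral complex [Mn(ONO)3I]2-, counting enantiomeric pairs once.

1

All four vertices of a tetrahedron are equivalent and mutually adjacent, so cis/trans isomerism cannot arise.
Only one geometric arrangement is possible.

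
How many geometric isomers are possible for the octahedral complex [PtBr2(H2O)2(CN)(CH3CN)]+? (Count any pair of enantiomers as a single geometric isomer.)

The six octahedral sites form three mutually perpendicular trans pairs.
There are 6 geometric isomers: Br trans, H2O trans; Br trans, H2O cis; Br cis, H2O trans; Br cis, H2O cis (3 arrangements, 2 chiral).

6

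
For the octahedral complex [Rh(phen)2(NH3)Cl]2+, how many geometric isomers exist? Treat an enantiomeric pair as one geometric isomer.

2

The six octahedral sites form three mutually perpendicular trans pairs.
Each phen is bidentate and must span two cis positions.
There are 2 geometric isomers: NH3 and Cl mutually trans; NH3 and Cl mutually cis (chiral).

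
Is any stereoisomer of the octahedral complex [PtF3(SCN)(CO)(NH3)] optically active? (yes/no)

yes

In an octahedral complex each vertex has one trans partner and four cis neighbours.
Systematic placement gives 4 geometric isomers: F mer (3 arrangements); F fac (chiral).
One of these lacks any improper symmetry element and so occurs as an enantiomeric pair, giving 4 + 1 = 5 stereoisomers in total.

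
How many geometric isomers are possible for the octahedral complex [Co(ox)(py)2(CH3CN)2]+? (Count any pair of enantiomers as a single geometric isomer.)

The six octahedral sites form three mutually perpendicular trans pairs.
Each ox is bidentate and must span two cis positions.
There are 3 geometric isomers: py cis, CH3CN trans; py trans, CH3CN cis; py cis, CH3CN cis (chiral).

3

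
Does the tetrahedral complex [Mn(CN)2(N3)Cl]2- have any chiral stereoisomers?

All four vertices of a tetrahedron are equivalent and mutually adjacent, so cis/trans isomerism cannot arise.
Only one geometric arrangement is possible.

no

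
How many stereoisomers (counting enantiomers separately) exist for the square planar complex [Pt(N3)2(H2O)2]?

A square has two trans pairs of vertices; adjacent vertices are cis.
The distinct arrangements are (2 in all): N3 cis; N3 trans.
Each arrangement has an internal mirror plane or centre of symmetry, so none is chiral.

2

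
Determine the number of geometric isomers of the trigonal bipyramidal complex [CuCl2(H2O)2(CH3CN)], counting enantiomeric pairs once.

5

A trigonal bipyramid has two axial and three equatorial sites, which are chemically inequivalent.
Systematic enumeration (placing each ligand type in turn and discarding arrangements equivalent by rotation or reflection) gives 5 geometric isomers.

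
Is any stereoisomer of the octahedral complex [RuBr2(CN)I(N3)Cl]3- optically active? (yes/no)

An octahedron has six vertices in three trans pairs; every non-trans pair is cis.
Systematic enumeration (placing each ligand type in turn and discarding arrangements equivalent by rotation or reflection) gives 9 geometric isomers.
Of these, 6 lack any improper symmetry element and so occur as enantiomeric pairs, giving 9 + 6 = 15 stereoisomers in total.

yes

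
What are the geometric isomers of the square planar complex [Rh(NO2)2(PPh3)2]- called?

A square has two trans pairs of vertices; adjacent vertices are cis.
Systematic placement gives 2 geometric isomers: NO2 cis; NO2 trans.

cis and trans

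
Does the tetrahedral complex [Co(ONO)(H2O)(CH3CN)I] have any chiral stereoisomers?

In a tetrahedral complex all four positions are equivalent and every pair of ligands is adjacent — there is no cis/trans distinction.
Only one geometric arrangement is possible; it has no improper symmetry element, so it exists as a pair of enantiomers (2 stereoisomers).

yes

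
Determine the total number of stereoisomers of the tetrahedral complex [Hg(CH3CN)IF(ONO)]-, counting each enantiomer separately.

All four vertices of a tetrahedron are equivalent and mutually adjacent, so cis/trans isomerism cannot arise.
Only one geometric arrangement is possible; it has no improper symmetry element, so it exists as a pair of enantiomers (2 stereoisomers).

2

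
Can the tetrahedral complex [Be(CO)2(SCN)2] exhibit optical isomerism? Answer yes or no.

no

In a tetrahedral complex all four positions are equivalent and every pair of ligands is adjacent — there is no cis/trans distinction.
Only one geometric arrangement is possible.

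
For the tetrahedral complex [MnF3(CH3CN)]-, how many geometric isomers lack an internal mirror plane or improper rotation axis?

0

Only one geometric arrangement is possible.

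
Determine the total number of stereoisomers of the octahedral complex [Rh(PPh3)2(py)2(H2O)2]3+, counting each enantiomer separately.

Working through the distinct placements yields 5 geometric isomers: PPh3 trans, py trans, H2O trans; PPh3 cis, py cis, H2O trans; PPh3 cis, py trans, H2O cis; PPh3 cis, py cis, H2O cis (chiral); PPh3 trans, py cis, H2O cis.
One of these lacks any improper symmetry element and so occurs as an enantiomeric pair, giving 5 + 1 = 6 stereoisomers in total.

6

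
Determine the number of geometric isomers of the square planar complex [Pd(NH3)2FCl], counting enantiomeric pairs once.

2

A square has two trans pairs of vertices; adjacent vertices are cis.
There are 2 geometric isomers: NH3 cis; NH3 trans.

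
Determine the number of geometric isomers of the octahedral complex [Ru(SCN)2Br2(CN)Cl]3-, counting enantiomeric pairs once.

6

The six octahedral sites form three mutually perpendicular trans pairs.
The distinct arrangements are (6 in all): SCN trans, Br trans; SCN cis, Br trans; SCN trans, Br cis; SCN cis, Br cis (3 arrangements, 2 chiral).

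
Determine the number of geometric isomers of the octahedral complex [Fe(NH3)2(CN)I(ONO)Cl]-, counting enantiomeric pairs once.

9

The six octahedral sites form three mutually perpendicular trans pairs.
Systematic enumeration (placing each ligand type in turn and discarding arrangements equivalent by rotation or reflection) gives 9 geometric isomers.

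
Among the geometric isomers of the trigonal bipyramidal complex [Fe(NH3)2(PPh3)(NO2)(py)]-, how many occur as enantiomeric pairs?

3

A trigonal bipyramid has two axial and three equatorial sites, which are chemically inequivalent.
Exhaustive case analysis gives 7 geometric isomers.
Of these, 3 lack any improper symmetry element and so occur as enantiomeric pairs, giving 7 + 3 = 10 stereoisomers in total.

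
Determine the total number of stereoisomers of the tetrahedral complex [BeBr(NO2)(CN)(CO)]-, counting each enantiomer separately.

In a tetrahedral complex all four positions are equivalent and every pair of ligands is adjacent — there is no cis/trans distinction.
Only one geometric arrangement is possible; it has no improper symmetry element, so it exists as a pair of enantiomers (2 stereoisomers).

2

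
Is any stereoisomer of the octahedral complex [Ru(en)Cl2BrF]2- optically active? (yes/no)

Each en is bidentate and must span two cis positions.
There are 4 geometric isomers: Cl cis (3 arrangements, 2 chiral); Cl trans.
Of these, 2 lack any improper symmetry element and so occur as enantiomeric pairs, giving 4 + 2 = 6 stereoisomers in total.

yes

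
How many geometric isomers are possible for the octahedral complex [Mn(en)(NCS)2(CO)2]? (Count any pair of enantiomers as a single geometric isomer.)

Each en is bidentate and must span two cis positions.
Working through the distinct placements yields 3 geometric isomers: NCS cis, CO trans; NCS cis, CO cis (chiral); NCS trans, CO cis.

3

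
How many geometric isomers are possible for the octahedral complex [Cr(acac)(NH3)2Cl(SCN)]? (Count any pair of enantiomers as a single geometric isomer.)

The six octahedral sites form three mutually perpendicular trans pairs.
Each acac is bidentate and must span two cis positions.
There are 4 geometric isomers: NH3 cis (3 arrangements, 2 chiral); NH3 trans.

4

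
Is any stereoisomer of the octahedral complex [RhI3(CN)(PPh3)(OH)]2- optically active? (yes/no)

yes

An octahedron has six vertices in three trans pairs; every non-trans pair is cis.
Systematic placement gives 4 geometric isomers: I mer (3 arrangements); I fac (chiral).
One of these lacks any improper symmetry element and so occurs as an enantiomeric pair, giving 4 + 1 = 5 stereoisomers in total.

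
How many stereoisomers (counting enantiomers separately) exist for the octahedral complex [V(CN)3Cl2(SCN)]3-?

An octahedron has six vertices in three trans pairs; every non-trans pair is cis.
Systematic placement gives 3 geometric isomers: CN mer, Cl cis; CN mer, Cl trans; CN fac, Cl cis.
Each arrangement has an internal mirror plane or centre of symmetry, so none is chiral.

3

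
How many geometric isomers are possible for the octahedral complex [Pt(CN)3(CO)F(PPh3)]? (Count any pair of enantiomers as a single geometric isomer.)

4

In an octahedral complex each vertex has one trans partner and four cis neighbours.
There are 4 geometric isomers: CN mer (3 arrangements); CN fac (chiral).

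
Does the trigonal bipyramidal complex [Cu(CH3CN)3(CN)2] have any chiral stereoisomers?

no

Working through the distinct placements yields 3 geometric isomers: CN both equatorial; CN one axial, one equatorial; CN both axial.
Each arrangement has an internal mirror plane or centre of symmetry, so none is chiral.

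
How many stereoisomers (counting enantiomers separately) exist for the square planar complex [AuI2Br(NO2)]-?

2

A square has two trans pairs of vertices; adjacent vertices are cis.
There are 2 geometric isomers: I cis; I trans.
Each arrangement has an internal mirror plane or centre of symmetry, so none is chiral.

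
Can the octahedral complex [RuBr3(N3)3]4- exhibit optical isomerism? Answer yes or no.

The six octahedral sites form three mutually perpendicular trans pairs.
There are 2 geometric isomers: Br mer; Br fac.
Each arrangement has an internal mirror plane or centre of symmetry, so none is chiral.

no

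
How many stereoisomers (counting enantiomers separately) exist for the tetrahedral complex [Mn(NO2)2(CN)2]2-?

1

Only one geometric arrangement is possible.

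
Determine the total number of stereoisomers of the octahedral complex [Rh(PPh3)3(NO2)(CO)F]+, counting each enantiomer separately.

An octahedron has six vertices in three trans pairs; every non-trans pair is cis.
The distinct arrangements are (4 in all): PPh3 mer (3 arrangements); PPh3 fac (chiral).
One of these lacks any improper symmetry element and so occurs as an enantiomeric pair, giving 4 + 1 = 5 stereoisomers in total.

5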